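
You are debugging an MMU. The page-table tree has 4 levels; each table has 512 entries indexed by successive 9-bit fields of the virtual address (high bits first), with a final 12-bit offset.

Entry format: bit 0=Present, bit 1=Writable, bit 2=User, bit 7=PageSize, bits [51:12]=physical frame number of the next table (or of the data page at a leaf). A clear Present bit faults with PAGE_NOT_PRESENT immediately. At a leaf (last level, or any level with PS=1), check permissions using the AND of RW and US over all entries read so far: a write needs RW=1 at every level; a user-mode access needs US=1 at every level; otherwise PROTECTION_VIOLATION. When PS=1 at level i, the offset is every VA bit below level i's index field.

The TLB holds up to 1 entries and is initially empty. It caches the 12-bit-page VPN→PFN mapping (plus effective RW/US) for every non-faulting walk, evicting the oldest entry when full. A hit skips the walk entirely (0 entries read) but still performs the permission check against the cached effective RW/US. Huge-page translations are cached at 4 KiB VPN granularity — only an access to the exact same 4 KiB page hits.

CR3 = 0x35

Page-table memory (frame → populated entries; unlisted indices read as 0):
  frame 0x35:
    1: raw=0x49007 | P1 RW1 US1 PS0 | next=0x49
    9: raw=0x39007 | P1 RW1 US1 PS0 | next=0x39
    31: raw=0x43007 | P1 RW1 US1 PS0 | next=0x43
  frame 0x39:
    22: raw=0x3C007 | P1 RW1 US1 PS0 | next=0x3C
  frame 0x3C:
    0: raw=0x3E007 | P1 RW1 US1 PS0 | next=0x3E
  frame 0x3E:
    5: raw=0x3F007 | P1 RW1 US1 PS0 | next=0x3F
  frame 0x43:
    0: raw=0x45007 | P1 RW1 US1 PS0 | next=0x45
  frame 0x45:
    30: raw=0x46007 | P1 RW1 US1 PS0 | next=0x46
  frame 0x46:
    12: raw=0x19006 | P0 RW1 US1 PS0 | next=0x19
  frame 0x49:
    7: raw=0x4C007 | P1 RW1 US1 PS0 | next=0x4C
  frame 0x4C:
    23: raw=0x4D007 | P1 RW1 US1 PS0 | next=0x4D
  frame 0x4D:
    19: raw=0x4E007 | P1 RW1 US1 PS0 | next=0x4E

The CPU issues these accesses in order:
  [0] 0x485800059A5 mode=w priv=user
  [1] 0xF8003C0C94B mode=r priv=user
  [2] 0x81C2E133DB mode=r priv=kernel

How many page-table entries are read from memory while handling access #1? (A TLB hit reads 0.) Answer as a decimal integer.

Trace:
#0 VA=0x485800059A5 (w,user):
  L0: frame=0x35 idx=9 entry=0x39007 [P=1 RW=1 US=1 PS=0]
  L1: frame=0x39 idx=22 entry=0x3C007 [P=1 RW=1 US=1 PS=0]
  L2: frame=0x3C idx=0 entry=0x3E007 [P=1 RW=1 US=1 PS=0]
  L3: frame=0x3E idx=5 entry=0x3F007 [P=1 RW=1 US=1 PS=0]
  ✓ 0x3F9A5  — 4 lookups
#1 VA=0xF8003C0C94B (r,user):
  L0: frame=0x35 idx=31 entry=0x43007 [P=1 RW=1 US=1 PS=0]
  L1: frame=0x43 idx=0 entry=0x45007 [P=1 RW=1 US=1 PS=0]
  L2: frame=0x45 idx=30 entry=0x46007 [P=1 RW=1 US=1 PS=0]
  L3: frame=0x46 idx=12 entry=0x19006 [P=0 RW=1 US=1 PS=0]
  → PAGE_NOT_PRESENT  (4 entries read)
#2 VA=0x81C2E133DB (r,kernel):
  L0: frame=0x35 idx=1 entry=0x49007 [P=1 RW=1 US=1 PS=0]
  L1: frame=0x49 idx=7 entry=0x4C007 [P=1 RW=1 US=1 PS=0]
  L2: frame=0x4C idx=23 entry=0x4D007 [P=1 RW=1 US=1 PS=0]
  L3: frame=0x4D idx=19 entry=0x4E007 [P=1 RW=1 US=1 PS=0]
  ✓ 0x4E3DB  — 4 lookups

Entries read for #1: 4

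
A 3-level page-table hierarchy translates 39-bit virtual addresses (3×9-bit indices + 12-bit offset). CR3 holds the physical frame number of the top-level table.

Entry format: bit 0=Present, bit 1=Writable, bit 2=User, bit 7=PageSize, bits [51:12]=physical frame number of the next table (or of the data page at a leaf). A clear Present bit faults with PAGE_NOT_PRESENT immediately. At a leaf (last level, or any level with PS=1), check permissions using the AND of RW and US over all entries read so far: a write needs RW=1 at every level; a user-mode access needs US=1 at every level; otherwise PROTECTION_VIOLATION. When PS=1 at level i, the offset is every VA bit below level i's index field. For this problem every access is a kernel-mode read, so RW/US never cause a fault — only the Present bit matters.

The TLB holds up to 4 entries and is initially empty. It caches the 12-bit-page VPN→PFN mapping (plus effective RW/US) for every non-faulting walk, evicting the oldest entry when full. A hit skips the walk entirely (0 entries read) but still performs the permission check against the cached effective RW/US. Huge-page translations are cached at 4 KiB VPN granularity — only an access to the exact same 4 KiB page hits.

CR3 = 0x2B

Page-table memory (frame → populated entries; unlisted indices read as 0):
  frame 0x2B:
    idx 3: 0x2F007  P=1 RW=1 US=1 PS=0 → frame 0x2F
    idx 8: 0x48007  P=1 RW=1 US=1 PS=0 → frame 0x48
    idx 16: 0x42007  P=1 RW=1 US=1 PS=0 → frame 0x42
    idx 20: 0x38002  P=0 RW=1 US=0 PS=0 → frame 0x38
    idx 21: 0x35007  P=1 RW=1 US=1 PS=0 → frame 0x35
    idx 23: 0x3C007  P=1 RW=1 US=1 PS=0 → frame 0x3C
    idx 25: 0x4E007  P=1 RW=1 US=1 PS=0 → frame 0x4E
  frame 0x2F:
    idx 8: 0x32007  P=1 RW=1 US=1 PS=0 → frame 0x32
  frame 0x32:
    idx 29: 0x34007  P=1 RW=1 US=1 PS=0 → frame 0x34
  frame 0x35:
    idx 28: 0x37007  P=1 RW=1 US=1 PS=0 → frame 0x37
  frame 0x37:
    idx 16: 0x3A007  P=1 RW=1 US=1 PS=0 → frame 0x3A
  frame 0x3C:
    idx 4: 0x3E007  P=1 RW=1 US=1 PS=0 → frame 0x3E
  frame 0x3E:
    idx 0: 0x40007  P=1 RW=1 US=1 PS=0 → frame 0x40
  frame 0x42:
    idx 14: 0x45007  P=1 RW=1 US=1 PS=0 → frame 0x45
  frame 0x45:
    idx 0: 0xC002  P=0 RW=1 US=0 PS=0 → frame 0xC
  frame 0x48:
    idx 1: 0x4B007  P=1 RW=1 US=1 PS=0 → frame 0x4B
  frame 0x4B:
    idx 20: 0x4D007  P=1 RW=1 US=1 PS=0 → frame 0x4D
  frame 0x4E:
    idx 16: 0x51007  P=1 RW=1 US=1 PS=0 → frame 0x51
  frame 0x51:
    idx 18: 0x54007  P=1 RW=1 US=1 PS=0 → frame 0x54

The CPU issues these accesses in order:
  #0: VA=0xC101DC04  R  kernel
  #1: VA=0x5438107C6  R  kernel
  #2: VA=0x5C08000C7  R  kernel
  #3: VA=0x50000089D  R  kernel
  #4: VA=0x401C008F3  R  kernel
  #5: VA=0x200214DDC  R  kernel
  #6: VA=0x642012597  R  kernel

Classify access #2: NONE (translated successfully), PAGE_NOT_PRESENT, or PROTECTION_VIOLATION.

Trace:
#0 VA=0xC101DC04 (r,kernel):
  L0: frame=0x2B idx=3 entry=0x2F007 [P=1 RW=1 US=1 PS=0]
  L1: frame=0x2F idx=8 entry=0x32007 [P=1 RW=1 US=1 PS=0]
  L2: frame=0x32 idx=29 entry=0x34007 [P=1 RW=1 US=1 PS=0]
  ✓ 0x34C04  — 3 lookups
#1 VA=0x5438107C6 (r,kernel):
  L0: frame=0x2B idx=21 entry=0x35007 [P=1 RW=1 US=1 PS=0]
  L1: frame=0x35 idx=28 entry=0x37007 [P=1 RW=1 US=1 PS=0]
  L2: frame=0x37 idx=16 entry=0x3A007 [P=1 RW=1 US=1 PS=0]
  ✓ 0x3A7C6  — 3 lookups
#2 VA=0x5C08000C7 (r,kernel):
  L0: frame=0x2B idx=23 entry=0x3C007 [P=1 RW=1 US=1 PS=0]
  L1: frame=0x3C idx=4 entry=0x3E007 [P=1 RW=1 US=1 PS=0]
  L2: frame=0x3E idx=0 entry=0x40007 [P=1 RW=1 US=1 PS=0]
  ✓ 0x400C7  — 3 lookups
#3 VA=0x50000089D (r,kernel):
  L0: frame=0x2B idx=20 entry=0x38002 [P=0 RW=1 US=0 PS=0]
  ⇒ fault: PAGE_NOT_PRESENT  — 1 lookups
#4 VA=0x401C008F3 (r,kernel):
  L0: frame=0x2B idx=16 entry=0x42007 [P=1 RW=1 US=1 PS=0]
  L1: frame=0x42 idx=14 entry=0x45007 [P=1 RW=1 US=1 PS=0]
  L2: frame=0x45 idx=0 entry=0xC002 [P=0 RW=1 US=0 PS=0]
  ⇒ fault: PAGE_NOT_PRESENT  — 3 lookups
#5 VA=0x200214DDC (r,kernel):
  L0: frame=0x2B idx=8 entry=0x48007 [P=1 RW=1 US=1 PS=0]
  L1: frame=0x48 idx=1 entry=0x4B007 [P=1 RW=1 US=1 PS=0]
  L2: frame=0x4B idx=20 entry=0x4D007 [P=1 RW=1 US=1 PS=0]
  ✓ 0x4DDDC  — 3 lookups
#6 VA=0x642012597 (r,kernel):
  L0: frame=0x2B idx=25 entry=0x4E007 [P=1 RW=1 US=1 PS=0]
  L1: frame=0x4E idx=16 entry=0x51007 [P=1 RW=1 US=1 PS=0]
  L2: frame=0x51 idx=18 entry=0x54007 [P=1 RW=1 US=1 PS=0]
  ✓ 0x54597  — 3 lookups

Access #2 fault: NONE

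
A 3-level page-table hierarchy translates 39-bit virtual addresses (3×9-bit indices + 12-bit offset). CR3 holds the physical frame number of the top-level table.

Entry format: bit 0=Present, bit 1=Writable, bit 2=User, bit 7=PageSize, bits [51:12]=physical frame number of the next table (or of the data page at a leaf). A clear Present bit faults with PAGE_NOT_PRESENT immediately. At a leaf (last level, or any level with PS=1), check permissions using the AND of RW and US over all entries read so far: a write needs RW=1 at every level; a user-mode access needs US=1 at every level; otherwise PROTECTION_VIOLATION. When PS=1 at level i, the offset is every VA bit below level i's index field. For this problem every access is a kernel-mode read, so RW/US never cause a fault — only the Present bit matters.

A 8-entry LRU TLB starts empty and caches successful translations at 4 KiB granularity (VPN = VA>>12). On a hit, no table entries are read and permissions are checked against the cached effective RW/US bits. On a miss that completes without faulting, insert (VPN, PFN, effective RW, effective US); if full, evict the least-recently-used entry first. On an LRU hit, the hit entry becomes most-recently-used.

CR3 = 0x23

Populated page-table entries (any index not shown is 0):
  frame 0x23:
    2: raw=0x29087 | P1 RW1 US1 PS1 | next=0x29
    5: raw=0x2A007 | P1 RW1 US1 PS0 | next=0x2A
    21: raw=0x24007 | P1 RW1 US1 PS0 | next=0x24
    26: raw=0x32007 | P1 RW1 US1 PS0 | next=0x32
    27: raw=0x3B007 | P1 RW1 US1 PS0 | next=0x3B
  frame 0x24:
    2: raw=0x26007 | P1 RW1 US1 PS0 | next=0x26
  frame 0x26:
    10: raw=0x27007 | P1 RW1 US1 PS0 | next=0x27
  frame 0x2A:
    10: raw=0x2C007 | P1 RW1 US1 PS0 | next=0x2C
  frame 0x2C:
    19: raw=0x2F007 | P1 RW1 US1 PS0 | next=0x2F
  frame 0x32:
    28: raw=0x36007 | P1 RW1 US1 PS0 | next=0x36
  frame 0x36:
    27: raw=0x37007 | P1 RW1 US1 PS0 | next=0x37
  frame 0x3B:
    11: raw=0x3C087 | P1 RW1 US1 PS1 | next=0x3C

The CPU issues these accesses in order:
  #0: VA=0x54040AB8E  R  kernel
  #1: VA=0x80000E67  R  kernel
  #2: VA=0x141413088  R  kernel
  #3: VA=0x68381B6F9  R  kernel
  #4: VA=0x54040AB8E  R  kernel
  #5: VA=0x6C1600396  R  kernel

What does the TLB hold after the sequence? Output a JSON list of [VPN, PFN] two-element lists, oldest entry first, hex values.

Trace:
#0 VA=0x54040AB8E (r,kernel):
  [0] read 0x23 idx=21: raw=0x24007 flags P=1 W=1 U=1 S=0
  [1] read 0x24 idx=2: raw=0x26007 flags P=1 W=1 U=1 S=0
  [2] read 0x26 idx=10: raw=0x27007 flags P=1 W=1 U=1 S=0
  ⇒ phys 0x27B8E  [3 reads]
#1 VA=0x80000E67 (r,kernel):
  [0] read 0x23 idx=2: raw=0x29087 flags P=1 W=1 U=1 S=1
  ⇒ phys 0x29E67 (huge @L0)  [1 reads]
#2 VA=0x141413088 (r,kernel):
  [0] read 0x23 idx=5: raw=0x2A007 flags P=1 W=1 U=1 S=0
  [1] read 0x2A idx=10: raw=0x2C007 flags P=1 W=1 U=1 S=0
  [2] read 0x2C idx=19: raw=0x2F007 flags P=1 W=1 U=1 S=0
  ⇒ phys 0x2F088  [3 reads]
#3 VA=0x68381B6F9 (r,kernel):
  [0] read 0x23 idx=26: raw=0x32007 flags P=1 W=1 U=1 S=0
  [1] read 0x32 idx=28: raw=0x36007 flags P=1 W=1 U=1 S=0
  [2] read 0x36 idx=27: raw=0x37007 flags P=1 W=1 U=1 S=0
  ⇒ phys 0x376F9  [3 reads]
#4 VA=0x54040AB8E (r,kernel):
  TLB hit vpn=0x54040A → PA=0x27B8E
#5 VA=0x6C1600396 (r,kernel):
  [0] read 0x23 idx=27: raw=0x3B007 flags P=1 W=1 U=1 S=0
  [1] read 0x3B idx=11: raw=0x3C087 flags P=1 W=1 U=1 S=1
  ⇒ phys 0x3C396 (huge @L1)  [2 reads]

TLB: [["0x80000", "0x29"], ["0x141413", "0x2F"], ["0x68381B", "0x37"], ["0x54040A", "0x27"], ["0x6C1600", "0x3C"]]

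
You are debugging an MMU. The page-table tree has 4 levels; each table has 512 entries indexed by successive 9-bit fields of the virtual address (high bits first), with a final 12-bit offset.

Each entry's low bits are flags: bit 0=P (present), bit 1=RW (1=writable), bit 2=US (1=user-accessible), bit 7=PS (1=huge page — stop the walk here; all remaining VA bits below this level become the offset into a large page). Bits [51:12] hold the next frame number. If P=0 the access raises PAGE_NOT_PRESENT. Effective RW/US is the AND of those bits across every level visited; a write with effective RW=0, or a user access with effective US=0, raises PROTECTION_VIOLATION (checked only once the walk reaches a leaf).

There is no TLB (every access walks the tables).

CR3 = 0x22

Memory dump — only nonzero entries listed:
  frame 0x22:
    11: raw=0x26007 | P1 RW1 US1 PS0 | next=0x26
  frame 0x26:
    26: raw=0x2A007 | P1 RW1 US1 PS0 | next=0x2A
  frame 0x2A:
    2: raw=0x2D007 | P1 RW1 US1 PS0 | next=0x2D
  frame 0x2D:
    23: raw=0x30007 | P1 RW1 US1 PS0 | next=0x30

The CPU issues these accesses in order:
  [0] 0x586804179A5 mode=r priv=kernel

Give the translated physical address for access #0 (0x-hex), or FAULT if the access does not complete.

Trace:
#0 VA=0x586804179A5 (r,kernel):
  lvl0: tbl 0x22, slot 11 ⇒ 0x26007 (P1/RW1/US1/PS0)
  lvl1: tbl 0x26, slot 26 ⇒ 0x2A007 (P1/RW1/US1/PS0)
  lvl2: tbl 0x2A, slot 2 ⇒ 0x2D007 (P1/RW1/US1/PS0)
  lvl3: tbl 0x2D, slot 23 ⇒ 0x30007 (P1/RW1/US1/PS0)
  → PA=0x309A5  (4 entries read)

Access #0 PA: 0x309A5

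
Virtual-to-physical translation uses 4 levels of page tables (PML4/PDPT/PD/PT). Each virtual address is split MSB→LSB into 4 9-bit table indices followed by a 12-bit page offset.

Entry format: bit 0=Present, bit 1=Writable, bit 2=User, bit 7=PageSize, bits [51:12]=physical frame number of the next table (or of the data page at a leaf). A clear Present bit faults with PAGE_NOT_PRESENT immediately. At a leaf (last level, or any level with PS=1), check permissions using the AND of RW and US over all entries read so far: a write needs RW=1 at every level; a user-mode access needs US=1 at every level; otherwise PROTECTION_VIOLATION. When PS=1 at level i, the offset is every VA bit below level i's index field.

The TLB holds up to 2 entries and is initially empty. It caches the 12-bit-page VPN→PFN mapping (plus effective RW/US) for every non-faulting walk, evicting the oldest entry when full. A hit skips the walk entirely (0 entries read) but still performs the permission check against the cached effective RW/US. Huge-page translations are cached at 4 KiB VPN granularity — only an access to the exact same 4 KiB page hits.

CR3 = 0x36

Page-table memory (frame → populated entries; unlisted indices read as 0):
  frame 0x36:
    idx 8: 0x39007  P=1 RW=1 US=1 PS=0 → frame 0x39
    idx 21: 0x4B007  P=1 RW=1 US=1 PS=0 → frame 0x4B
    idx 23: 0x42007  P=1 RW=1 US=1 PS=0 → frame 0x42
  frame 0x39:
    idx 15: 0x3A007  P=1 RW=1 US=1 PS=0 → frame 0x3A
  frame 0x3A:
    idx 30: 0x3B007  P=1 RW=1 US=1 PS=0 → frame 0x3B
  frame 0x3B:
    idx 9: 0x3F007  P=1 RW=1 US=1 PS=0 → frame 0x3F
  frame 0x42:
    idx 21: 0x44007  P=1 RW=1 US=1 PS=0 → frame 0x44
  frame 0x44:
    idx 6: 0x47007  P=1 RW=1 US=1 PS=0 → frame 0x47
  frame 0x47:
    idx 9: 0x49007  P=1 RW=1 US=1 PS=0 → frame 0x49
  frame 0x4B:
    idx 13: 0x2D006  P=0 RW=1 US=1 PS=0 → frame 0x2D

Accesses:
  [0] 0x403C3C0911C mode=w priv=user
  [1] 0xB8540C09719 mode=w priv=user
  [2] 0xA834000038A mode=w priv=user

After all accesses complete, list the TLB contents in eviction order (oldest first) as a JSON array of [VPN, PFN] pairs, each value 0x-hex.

Trace:
#0 VA=0x403C3C0911C (w,user):
  lvl0: tbl 0x36, slot 8 ⇒ 0x39007 (P1/RW1/US1/PS0)
  lvl1: tbl 0x39, slot 15 ⇒ 0x3A007 (P1/RW1/US1/PS0)
  lvl2: tbl 0x3A, slot 30 ⇒ 0x3B007 (P1/RW1/US1/PS0)
  lvl3: tbl 0x3B, slot 9 ⇒ 0x3F007 (P1/RW1/US1/PS0)
  ✓ 0x3F11C  — 4 lookups
#1 VA=0xB8540C09719 (w,user):
  lvl0: tbl 0x36, slot 23 ⇒ 0x42007 (P1/RW1/US1/PS0)
  lvl1: tbl 0x42, slot 21 ⇒ 0x44007 (P1/RW1/US1/PS0)
  lvl2: tbl 0x44, slot 6 ⇒ 0x47007 (P1/RW1/US1/PS0)
  lvl3: tbl 0x47, slot 9 ⇒ 0x49007 (P1/RW1/US1/PS0)
  ✓ 0x49719  — 4 lookups
#2 VA=0xA834000038A (w,user):
  lvl0: tbl 0x36, slot 21 ⇒ 0x4B007 (P1/RW1/US1/PS0)
  lvl1: tbl 0x4B, slot 13 ⇒ 0x2D006 (P0/RW1/US1/PS0)
  ⇒ fault: PAGE_NOT_PRESENT  — 2 lookups

TLB: [["0x403C3C09", "0x3F"], ["0xB8540C09", "0x49"]]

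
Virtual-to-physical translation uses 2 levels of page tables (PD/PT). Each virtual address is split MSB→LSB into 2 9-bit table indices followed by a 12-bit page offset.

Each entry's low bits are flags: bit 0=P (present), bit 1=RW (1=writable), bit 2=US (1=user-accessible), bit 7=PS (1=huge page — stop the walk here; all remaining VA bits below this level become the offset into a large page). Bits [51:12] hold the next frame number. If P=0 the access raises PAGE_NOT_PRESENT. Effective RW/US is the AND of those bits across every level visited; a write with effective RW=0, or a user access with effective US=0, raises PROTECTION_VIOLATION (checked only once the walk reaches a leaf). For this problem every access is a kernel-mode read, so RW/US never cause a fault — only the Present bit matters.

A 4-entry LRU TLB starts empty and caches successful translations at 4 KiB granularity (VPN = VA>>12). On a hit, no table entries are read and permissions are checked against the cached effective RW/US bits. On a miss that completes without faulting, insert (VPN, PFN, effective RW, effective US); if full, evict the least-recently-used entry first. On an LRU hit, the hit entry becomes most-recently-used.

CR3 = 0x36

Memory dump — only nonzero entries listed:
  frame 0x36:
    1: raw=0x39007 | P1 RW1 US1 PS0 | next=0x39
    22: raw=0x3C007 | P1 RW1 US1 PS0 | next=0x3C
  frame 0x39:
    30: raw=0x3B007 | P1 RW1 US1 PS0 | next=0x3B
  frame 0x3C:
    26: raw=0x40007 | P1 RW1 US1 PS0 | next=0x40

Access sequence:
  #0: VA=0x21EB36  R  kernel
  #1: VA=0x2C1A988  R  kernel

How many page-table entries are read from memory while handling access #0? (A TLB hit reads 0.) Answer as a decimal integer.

Per-access translation:
#0 VA=0x21EB36 (r,kernel):
  lvl0: tbl 0x36, slot 1 ⇒ 0x39007 (P1/RW1/US1/PS0)
  lvl1: tbl 0x39, slot 30 ⇒ 0x3B007 (P1/RW1/US1/PS0)
  → PA=0x3BB36  (2 entries read)
#1 VA=0x2C1A988 (r,kernel):
  lvl0: tbl 0x36, slot 22 ⇒ 0x3C007 (P1/RW1/US1/PS0)
  lvl1: tbl 0x3C, slot 26 ⇒ 0x40007 (P1/RW1/US1/PS0)
  → PA=0x40988  (2 entries read)

Entries read for #0: 2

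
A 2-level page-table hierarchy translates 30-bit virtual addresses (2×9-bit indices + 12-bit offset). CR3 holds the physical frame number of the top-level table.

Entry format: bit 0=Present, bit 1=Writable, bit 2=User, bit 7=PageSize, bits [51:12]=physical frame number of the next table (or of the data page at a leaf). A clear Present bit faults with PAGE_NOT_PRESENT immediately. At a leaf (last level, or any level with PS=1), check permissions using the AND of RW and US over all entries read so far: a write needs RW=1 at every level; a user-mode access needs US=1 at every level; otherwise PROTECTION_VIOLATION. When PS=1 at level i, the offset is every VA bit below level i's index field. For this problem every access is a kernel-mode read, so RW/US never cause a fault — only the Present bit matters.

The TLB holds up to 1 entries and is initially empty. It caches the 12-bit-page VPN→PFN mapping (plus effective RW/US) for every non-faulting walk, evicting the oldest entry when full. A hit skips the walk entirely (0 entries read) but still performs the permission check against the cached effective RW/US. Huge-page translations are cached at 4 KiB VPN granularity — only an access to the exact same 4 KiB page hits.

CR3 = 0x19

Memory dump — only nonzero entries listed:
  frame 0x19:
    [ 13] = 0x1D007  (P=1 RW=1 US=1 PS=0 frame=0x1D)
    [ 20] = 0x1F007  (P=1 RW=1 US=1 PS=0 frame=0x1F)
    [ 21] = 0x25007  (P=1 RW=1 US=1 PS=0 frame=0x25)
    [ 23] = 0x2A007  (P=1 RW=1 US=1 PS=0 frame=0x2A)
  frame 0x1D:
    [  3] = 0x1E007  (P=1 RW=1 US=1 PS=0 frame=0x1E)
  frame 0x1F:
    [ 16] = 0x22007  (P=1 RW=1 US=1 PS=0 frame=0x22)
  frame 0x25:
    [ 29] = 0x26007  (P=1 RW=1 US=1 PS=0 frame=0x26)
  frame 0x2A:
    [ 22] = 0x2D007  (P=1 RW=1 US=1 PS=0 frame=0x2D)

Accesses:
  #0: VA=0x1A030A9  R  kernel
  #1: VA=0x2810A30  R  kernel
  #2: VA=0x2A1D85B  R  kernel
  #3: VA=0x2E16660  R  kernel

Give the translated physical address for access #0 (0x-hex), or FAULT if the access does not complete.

Trace:
#0 VA=0x1A030A9 (r,kernel):
  L0 @0x19[13] → 0x1D007  P=1,RW=1,US=1,PS=0
  L1 @0x1D[3] → 0x1E007  P=1,RW=1,US=1,PS=0
  ⇒ phys 0x1E0A9  [2 reads]
#1 VA=0x2810A30 (r,kernel):
  L0 @0x19[20] → 0x1F007  P=1,RW=1,US=1,PS=0
  L1 @0x1F[16] → 0x22007  P=1,RW=1,US=1,PS=0
  ⇒ phys 0x22A30  [2 reads]
#2 VA=0x2A1D85B (r,kernel):
  L0 @0x19[21] → 0x25007  P=1,RW=1,US=1,PS=0
  L1 @0x25[29] → 0x26007  P=1,RW=1,US=1,PS=0
  ⇒ phys 0x2685B  [2 reads]
#3 VA=0x2E16660 (r,kernel):
  L0 @0x19[23] → 0x2A007  P=1,RW=1,US=1,PS=0
  L1 @0x2A[22] → 0x2D007  P=1,RW=1,US=1,PS=0
  ⇒ phys 0x2D660  [2 reads]

Access #0 PA: 0x1E0A9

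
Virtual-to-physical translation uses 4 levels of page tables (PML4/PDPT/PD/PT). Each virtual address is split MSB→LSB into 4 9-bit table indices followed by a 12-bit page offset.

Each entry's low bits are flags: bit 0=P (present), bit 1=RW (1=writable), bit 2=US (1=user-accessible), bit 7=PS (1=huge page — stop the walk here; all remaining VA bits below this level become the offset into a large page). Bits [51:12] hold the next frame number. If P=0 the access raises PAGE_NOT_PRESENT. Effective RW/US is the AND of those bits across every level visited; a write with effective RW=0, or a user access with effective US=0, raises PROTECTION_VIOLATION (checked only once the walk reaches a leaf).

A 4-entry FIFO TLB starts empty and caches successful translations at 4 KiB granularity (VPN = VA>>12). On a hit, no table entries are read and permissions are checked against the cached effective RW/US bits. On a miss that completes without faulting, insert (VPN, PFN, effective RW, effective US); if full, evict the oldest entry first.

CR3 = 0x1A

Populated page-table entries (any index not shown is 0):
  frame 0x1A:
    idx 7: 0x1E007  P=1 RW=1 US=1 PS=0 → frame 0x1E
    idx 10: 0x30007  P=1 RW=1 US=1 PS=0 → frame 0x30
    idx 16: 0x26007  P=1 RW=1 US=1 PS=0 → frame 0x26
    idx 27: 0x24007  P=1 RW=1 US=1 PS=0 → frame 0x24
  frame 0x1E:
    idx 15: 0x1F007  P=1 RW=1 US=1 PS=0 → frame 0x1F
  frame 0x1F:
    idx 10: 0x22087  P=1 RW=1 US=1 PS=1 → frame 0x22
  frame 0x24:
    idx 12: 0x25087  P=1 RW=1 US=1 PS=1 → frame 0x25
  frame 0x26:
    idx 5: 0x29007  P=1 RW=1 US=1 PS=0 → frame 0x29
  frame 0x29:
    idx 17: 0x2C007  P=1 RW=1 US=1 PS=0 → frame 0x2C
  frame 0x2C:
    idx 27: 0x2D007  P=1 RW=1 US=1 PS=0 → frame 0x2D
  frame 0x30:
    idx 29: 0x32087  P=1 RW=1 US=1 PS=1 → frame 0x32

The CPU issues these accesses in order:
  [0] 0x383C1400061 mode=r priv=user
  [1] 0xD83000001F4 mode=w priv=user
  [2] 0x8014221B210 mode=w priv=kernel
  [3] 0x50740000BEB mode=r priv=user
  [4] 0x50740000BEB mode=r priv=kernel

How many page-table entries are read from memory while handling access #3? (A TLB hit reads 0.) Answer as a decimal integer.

Walk each access:
#0 VA=0x383C1400061 (r,user):
  L0: frame=0x1A idx=7 entry=0x1E007 [P=1 RW=1 US=1 PS=0]
  L1: frame=0x1E idx=15 entry=0x1F007 [P=1 RW=1 US=1 PS=0]
  L2: frame=0x1F idx=10 entry=0x22087 [P=1 RW=1 US=1 PS=1]
  ✓ 0x22061 (huge @L2)  — 3 lookups
#1 VA=0xD83000001F4 (w,user):
  L0: frame=0x1A idx=27 entry=0x24007 [P=1 RW=1 US=1 PS=0]
  L1: frame=0x24 idx=12 entry=0x25087 [P=1 RW=1 US=1 PS=1]
  ✓ 0x251F4 (huge @L1)  — 2 lookups
#2 VA=0x8014221B210 (w,kernel):
  L0: frame=0x1A idx=16 entry=0x26007 [P=1 RW=1 US=1 PS=0]
  L1: frame=0x26 idx=5 entry=0x29007 [P=1 RW=1 US=1 PS=0]
  L2: frame=0x29 idx=17 entry=0x2C007 [P=1 RW=1 US=1 PS=0]
  L3: frame=0x2C idx=27 entry=0x2D007 [P=1 RW=1 US=1 PS=0]
  ✓ 0x2D210  — 4 lookups
#3 VA=0x50740000BEB (r,user):
  L0: frame=0x1A idx=10 entry=0x30007 [P=1 RW=1 US=1 PS=0]
  L1: frame=0x30 idx=29 entry=0x32087 [P=1 RW=1 US=1 PS=1]
  ✓ 0x32BEB (huge @L1)  — 2 lookups
#4 VA=0x50740000BEB (r,kernel):
  TLB hit vpn=0x50740000 → PA=0x32BEB

Entries read for #3: 2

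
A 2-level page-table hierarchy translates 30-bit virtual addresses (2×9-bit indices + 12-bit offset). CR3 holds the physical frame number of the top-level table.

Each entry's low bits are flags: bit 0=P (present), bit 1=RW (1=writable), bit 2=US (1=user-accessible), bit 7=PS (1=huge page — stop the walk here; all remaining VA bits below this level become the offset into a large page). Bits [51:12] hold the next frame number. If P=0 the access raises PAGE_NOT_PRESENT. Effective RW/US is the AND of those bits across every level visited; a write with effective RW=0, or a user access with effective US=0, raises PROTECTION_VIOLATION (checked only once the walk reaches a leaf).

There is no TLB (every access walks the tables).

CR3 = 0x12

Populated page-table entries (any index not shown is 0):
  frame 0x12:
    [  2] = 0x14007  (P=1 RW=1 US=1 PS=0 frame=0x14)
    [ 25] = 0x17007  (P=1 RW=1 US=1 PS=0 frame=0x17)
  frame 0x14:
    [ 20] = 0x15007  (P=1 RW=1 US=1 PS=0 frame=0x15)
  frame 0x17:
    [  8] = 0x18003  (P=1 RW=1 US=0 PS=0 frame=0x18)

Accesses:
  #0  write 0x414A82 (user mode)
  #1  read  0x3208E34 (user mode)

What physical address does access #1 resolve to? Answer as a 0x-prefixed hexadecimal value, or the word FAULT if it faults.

Walk each access:
#0 VA=0x414A82 (w,user):
  L0 @0x12[2] → 0x14007  P=1,RW=1,US=1,PS=0
  L1 @0x14[20] → 0x15007  P=1,RW=1,US=1,PS=0
  ⇒ phys 0x15A82  [2 reads]
#1 VA=0x3208E34 (r,user):
  L0 @0x12[25] → 0x17007  P=1,RW=1,US=1,PS=0
  L1 @0x17[8] → 0x18003  P=1,RW=1,US=0,PS=0
  → PROTECTION_VIOLATION  (2 entries read)

Access #1 PA: FAULT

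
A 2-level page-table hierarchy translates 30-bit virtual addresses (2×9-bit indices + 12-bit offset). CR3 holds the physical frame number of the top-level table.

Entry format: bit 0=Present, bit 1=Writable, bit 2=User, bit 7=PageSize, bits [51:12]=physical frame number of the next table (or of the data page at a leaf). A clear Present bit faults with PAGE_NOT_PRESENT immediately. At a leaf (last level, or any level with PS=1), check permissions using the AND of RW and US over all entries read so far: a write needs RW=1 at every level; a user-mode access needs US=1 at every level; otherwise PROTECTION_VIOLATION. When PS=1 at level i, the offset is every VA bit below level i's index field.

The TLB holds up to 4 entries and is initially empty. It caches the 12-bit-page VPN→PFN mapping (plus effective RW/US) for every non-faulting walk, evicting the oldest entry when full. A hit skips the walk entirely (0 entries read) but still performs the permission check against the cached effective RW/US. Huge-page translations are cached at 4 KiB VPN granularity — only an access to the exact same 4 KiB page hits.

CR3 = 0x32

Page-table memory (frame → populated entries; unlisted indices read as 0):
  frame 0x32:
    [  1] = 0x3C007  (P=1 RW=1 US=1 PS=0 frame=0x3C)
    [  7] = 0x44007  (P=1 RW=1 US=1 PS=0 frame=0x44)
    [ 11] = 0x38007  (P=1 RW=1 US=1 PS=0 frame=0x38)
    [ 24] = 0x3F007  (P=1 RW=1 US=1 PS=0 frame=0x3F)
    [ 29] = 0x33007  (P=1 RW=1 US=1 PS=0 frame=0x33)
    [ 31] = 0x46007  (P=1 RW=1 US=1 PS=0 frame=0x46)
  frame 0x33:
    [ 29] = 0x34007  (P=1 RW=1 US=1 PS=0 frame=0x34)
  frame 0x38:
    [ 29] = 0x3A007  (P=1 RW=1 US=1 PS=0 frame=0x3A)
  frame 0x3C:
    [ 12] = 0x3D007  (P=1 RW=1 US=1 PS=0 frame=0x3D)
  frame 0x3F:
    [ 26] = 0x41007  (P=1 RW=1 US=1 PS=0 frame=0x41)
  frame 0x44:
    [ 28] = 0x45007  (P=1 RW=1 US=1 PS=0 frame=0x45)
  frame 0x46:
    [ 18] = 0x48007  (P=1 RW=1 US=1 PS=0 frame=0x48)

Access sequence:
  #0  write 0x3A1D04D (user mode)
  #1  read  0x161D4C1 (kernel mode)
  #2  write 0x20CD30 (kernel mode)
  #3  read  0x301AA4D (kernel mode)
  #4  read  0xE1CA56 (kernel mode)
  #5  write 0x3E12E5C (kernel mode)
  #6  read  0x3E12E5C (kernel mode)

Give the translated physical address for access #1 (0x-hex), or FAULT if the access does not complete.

Per-access translation:
#0 VA=0x3A1D04D (w,user):
  lvl0: tbl 0x32, slot 29 ⇒ 0x33007 (P1/RW1/US1/PS0)
  lvl1: tbl 0x33, slot 29 ⇒ 0x34007 (P1/RW1/US1/PS0)
  → PA=0x3404D  (2 entries read)
#1 VA=0x161D4C1 (r,kernel):
  lvl0: tbl 0x32, slot 11 ⇒ 0x38007 (P1/RW1/US1/PS0)
  lvl1: tbl 0x38, slot 29 ⇒ 0x3A007 (P1/RW1/US1/PS0)
  → PA=0x3A4C1  (2 entries read)
#2 VA=0x20CD30 (w,kernel):
  lvl0: tbl 0x32, slot 1 ⇒ 0x3C007 (P1/RW1/US1/PS0)
  lvl1: tbl 0x3C, slot 12 ⇒ 0x3D007 (P1/RW1/US1/PS0)
  → PA=0x3DD30  (2 entries read)
#3 VA=0x301AA4D (r,kernel):
  lvl0: tbl 0x32, slot 24 ⇒ 0x3F007 (P1/RW1/US1/PS0)
  lvl1: tbl 0x3F, slot 26 ⇒ 0x41007 (P1/RW1/US1/PS0)
  → PA=0x41A4D  (2 entries read)
#4 VA=0xE1CA56 (r,kernel):
  lvl0: tbl 0x32, slot 7 ⇒ 0x44007 (P1/RW1/US1/PS0)
  lvl1: tbl 0x44, slot 28 ⇒ 0x45007 (P1/RW1/US1/PS0)
  → PA=0x45A56  (2 entries read)
#5 VA=0x3E12E5C (w,kernel):
  lvl0: tbl 0x32, slot 31 ⇒ 0x46007 (P1/RW1/US1/PS0)
  lvl1: tbl 0x46, slot 18 ⇒ 0x48007 (P1/RW1/US1/PS0)
  → PA=0x48E5C  (2 entries read)
#6 VA=0x3E12E5C (r,kernel):
  TLB hit vpn=0x3E12 → PA=0x48E5C

Access #1 PA: 0x3A4C1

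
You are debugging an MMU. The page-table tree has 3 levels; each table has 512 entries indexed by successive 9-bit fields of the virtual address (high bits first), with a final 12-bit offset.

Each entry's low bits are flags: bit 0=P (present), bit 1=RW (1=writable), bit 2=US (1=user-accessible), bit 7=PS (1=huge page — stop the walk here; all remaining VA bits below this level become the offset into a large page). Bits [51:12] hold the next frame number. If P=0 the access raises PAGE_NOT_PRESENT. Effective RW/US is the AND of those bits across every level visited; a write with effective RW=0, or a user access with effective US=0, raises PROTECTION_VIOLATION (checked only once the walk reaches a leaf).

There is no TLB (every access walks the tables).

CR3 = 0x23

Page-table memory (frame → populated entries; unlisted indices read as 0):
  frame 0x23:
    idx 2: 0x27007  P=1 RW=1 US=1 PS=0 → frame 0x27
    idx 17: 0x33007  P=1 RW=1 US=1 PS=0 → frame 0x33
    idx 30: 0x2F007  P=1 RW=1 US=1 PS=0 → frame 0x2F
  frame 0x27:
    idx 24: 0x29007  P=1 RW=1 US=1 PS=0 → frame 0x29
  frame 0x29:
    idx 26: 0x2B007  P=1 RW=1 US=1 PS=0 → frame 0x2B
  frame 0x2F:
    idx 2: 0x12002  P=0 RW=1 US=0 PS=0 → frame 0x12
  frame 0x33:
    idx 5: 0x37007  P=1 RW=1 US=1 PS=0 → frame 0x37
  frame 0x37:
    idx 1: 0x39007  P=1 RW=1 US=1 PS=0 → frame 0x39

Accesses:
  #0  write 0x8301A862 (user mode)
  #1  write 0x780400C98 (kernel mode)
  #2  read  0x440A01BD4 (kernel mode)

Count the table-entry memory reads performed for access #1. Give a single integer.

Per-access translation:
#0 VA=0x8301A862 (w,user):
  lvl0: tbl 0x23, slot 2 ⇒ 0x27007 (P1/RW1/US1/PS0)
  lvl1: tbl 0x27, slot 24 ⇒ 0x29007 (P1/RW1/US1/PS0)
  lvl2: tbl 0x29, slot 26 ⇒ 0x2B007 (P1/RW1/US1/PS0)
  ✓ 0x2B862  — 3 lookups
#1 VA=0x780400C98 (w,kernel):
  lvl0: tbl 0x23, slot 30 ⇒ 0x2F007 (P1/RW1/US1/PS0)
  lvl1: tbl 0x2F, slot 2 ⇒ 0x12002 (P0/RW1/US0/PS0)
  ✗ PAGE_NOT_PRESENT  [2 reads]
#2 VA=0x440A01BD4 (r,kernel):
  lvl0: tbl 0x23, slot 17 ⇒ 0x33007 (P1/RW1/US1/PS0)
  lvl1: tbl 0x33, slot 5 ⇒ 0x37007 (P1/RW1/US1/PS0)
  lvl2: tbl 0x37, slot 1 ⇒ 0x39007 (P1/RW1/US1/PS0)
  ✓ 0x39BD4  — 3 lookups

Entries read for #1: 2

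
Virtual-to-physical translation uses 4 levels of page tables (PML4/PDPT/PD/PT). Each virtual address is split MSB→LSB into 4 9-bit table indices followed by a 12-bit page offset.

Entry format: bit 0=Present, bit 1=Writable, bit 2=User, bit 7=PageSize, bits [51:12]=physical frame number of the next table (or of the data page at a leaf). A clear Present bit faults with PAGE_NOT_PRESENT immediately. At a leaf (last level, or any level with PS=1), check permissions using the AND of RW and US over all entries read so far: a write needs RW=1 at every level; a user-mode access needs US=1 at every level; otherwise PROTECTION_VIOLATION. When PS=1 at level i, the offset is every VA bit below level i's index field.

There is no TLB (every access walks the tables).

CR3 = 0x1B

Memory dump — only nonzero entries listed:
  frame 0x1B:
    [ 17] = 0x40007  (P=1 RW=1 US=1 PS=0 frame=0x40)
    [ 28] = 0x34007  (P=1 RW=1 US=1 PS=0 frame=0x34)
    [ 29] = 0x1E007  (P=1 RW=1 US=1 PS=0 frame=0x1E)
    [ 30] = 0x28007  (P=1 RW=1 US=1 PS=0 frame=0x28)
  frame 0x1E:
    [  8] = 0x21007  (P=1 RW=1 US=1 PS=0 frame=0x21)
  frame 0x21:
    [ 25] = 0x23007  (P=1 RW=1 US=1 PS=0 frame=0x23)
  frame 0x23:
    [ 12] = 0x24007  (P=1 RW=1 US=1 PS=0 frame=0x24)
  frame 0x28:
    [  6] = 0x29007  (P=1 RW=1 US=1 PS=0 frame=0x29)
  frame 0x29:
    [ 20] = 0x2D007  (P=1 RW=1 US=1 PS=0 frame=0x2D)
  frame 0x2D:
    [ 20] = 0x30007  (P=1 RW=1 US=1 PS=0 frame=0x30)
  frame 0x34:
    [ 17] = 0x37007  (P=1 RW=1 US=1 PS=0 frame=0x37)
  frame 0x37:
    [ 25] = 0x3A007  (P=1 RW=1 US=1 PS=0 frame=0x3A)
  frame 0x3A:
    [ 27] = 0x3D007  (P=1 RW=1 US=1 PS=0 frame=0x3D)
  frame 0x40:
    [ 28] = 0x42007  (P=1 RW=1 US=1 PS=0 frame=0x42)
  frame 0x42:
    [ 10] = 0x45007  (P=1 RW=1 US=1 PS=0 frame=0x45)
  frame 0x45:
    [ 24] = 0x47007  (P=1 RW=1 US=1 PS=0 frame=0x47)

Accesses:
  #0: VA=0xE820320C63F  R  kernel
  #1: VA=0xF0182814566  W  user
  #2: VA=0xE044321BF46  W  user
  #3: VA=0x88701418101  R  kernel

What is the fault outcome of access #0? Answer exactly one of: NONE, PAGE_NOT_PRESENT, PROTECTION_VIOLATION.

Per-access translation:
#0 VA=0xE820320C63F (r,kernel):
  [0] read 0x1B idx=29: raw=0x1E007 flags P=1 W=1 U=1 S=0
  [1] read 0x1E idx=8: raw=0x21007 flags P=1 W=1 U=1 S=0
  [2] read 0x21 idx=25: raw=0x23007 flags P=1 W=1 U=1 S=0
  [3] read 0x23 idx=12: raw=0x24007 flags P=1 W=1 U=1 S=0
  → PA=0x2463F  (4 entries read)
#1 VA=0xF0182814566 (w,user):
  [0] read 0x1B idx=30: raw=0x28007 flags P=1 W=1 U=1 S=0
  [1] read 0x28 idx=6: raw=0x29007 flags P=1 W=1 U=1 S=0
  [2] read 0x29 idx=20: raw=0x2D007 flags P=1 W=1 U=1 S=0
  [3] read 0x2D idx=20: raw=0x30007 flags P=1 W=1 U=1 S=0
  → PA=0x30566  (4 entries read)
#2 VA=0xE044321BF46 (w,user):
  [0] read 0x1B idx=28: raw=0x34007 flags P=1 W=1 U=1 S=0
  [1] read 0x34 idx=17: raw=0x37007 flags P=1 W=1 U=1 S=0
  [2] read 0x37 idx=25: raw=0x3A007 flags P=1 W=1 U=1 S=0
  [3] read 0x3A idx=27: raw=0x3D007 flags P=1 W=1 U=1 S=0
  → PA=0x3DF46  (4 entries read)
#3 VA=0x88701418101 (r,kernel):
  [0] read 0x1B idx=17: raw=0x40007 flags P=1 W=1 U=1 S=0
  [1] read 0x40 idx=28: raw=0x42007 flags P=1 W=1 U=1 S=0
  [2] read 0x42 idx=10: raw=0x45007 flags P=1 W=1 U=1 S=0
  [3] read 0x45 idx=24: raw=0x47007 flags P=1 W=1 U=1 S=0
  → PA=0x47101  (4 entries read)

Access #0 fault: NONE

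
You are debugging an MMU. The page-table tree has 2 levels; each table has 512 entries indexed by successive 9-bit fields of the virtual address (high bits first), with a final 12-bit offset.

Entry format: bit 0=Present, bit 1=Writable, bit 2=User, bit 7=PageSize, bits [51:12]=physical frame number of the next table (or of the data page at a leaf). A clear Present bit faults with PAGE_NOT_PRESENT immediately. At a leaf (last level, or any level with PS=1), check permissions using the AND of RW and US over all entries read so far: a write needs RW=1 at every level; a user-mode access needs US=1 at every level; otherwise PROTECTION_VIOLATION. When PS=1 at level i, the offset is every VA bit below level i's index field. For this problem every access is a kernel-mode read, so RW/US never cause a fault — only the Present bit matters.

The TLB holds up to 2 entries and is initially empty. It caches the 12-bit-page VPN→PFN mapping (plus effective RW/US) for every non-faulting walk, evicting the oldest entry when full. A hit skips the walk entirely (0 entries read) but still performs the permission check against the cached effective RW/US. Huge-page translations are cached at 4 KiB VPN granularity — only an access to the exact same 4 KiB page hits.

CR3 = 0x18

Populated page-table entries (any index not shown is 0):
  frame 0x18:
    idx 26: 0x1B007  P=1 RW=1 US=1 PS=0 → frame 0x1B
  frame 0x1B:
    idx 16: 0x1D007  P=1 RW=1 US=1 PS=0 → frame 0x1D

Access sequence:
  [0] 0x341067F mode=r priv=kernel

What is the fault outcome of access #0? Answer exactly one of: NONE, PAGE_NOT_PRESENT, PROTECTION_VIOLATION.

Per-access translation:
#0 VA=0x341067F (r,kernel):
  L0: frame=0x18 idx=26 entry=0x1B007 [P=1 RW=1 US=1 PS=0]
  L1: frame=0x1B idx=16 entry=0x1D007 [P=1 RW=1 US=1 PS=0]
  ⇒ phys 0x1D67F  [2 reads]

Access #0 fault: NONE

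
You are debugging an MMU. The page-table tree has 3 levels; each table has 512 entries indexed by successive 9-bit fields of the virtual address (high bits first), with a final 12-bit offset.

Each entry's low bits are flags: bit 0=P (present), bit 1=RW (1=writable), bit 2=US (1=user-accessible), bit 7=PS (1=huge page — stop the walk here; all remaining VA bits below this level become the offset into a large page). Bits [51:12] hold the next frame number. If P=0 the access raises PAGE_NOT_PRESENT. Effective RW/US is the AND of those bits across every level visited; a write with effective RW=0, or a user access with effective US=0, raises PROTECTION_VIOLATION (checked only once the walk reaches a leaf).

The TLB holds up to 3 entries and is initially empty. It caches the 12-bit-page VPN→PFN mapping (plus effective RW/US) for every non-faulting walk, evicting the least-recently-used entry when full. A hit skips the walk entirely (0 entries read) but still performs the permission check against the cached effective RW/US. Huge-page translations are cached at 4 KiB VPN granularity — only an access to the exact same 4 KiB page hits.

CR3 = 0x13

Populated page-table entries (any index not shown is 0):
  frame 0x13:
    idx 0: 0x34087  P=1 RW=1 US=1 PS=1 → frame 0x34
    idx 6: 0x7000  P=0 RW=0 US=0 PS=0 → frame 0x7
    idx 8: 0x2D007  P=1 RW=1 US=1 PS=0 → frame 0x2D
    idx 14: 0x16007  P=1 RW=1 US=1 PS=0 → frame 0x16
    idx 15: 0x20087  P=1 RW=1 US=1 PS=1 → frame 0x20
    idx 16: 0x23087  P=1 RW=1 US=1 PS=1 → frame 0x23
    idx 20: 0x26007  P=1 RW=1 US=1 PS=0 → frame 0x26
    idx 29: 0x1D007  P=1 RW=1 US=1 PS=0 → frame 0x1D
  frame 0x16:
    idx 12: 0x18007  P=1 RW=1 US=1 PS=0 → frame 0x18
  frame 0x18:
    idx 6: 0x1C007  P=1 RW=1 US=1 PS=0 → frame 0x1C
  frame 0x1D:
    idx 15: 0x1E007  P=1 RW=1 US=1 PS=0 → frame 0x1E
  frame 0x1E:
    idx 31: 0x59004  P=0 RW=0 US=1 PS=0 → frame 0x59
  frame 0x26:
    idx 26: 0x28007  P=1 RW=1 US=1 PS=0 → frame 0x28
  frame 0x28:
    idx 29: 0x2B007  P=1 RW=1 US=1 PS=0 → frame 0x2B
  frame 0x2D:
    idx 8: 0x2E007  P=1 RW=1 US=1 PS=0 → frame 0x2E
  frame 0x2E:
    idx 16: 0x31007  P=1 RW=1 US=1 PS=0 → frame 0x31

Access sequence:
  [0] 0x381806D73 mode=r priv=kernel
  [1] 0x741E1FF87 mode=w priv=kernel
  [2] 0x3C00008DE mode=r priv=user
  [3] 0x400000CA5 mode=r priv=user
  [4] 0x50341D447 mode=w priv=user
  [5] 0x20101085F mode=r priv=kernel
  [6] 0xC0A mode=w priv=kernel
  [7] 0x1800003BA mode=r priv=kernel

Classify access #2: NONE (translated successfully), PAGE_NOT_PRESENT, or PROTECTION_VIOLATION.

Per-access translation:
#0 VA=0x381806D73 (r,kernel):
  L0 @0x13[14] → 0x16007  P=1,RW=1,US=1,PS=0
  L1 @0x16[12] → 0x18007  P=1,RW=1,US=1,PS=0
  L2 @0x18[6] → 0x1C007  P=1,RW=1,US=1,PS=0
  ⇒ phys 0x1CD73  [3 reads]
#1 VA=0x741E1FF87 (w,kernel):
  L0 @0x13[29] → 0x1D007  P=1,RW=1,US=1,PS=0
  L1 @0x1D[15] → 0x1E007  P=1,RW=1,US=1,PS=0
  L2 @0x1E[31] → 0x59004  P=0,RW=0,US=1,PS=0
  ✗ PAGE_NOT_PRESENT  [3 reads]
#2 VA=0x3C00008DE (r,user):
  L0 @0x13[15] → 0x20087  P=1,RW=1,US=1,PS=1
  ⇒ phys 0x208DE (huge @L0)  [1 reads]
#3 VA=0x400000CA5 (r,user):
  L0 @0x13[16] → 0x23087  P=1,RW=1,US=1,PS=1
  ⇒ phys 0x23CA5 (huge @L0)  [1 reads]
#4 VA=0x50341D447 (w,user):
  L0 @0x13[20] → 0x26007  P=1,RW=1,US=1,PS=0
  L1 @0x26[26] → 0x28007  P=1,RW=1,US=1,PS=0
  L2 @0x28[29] → 0x2B007  P=1,RW=1,US=1,PS=0
  ⇒ phys 0x2B447  [3 reads]
#5 VA=0x20101085F (r,kernel):
  L0 @0x13[8] → 0x2D007  P=1,RW=1,US=1,PS=0
  L1 @0x2D[8] → 0x2E007  P=1,RW=1,US=1,PS=0
  L2 @0x2E[16] → 0x31007  P=1,RW=1,US=1,PS=0
  ⇒ phys 0x3185F  [3 reads]
#6 VA=0xC0A (w,kernel):
  L0 @0x13[0] → 0x34087  P=1,RW=1,US=1,PS=1
  ⇒ phys 0x34C0A (huge @L0)  [1 reads]
#7 VA=0x1800003BA (r,kernel):
  L0 @0x13[6] → 0x7000  P=0,RW=0,US=0,PS=0
  ✗ PAGE_NOT_PRESENT  [1 reads]

Access #2 fault: NONE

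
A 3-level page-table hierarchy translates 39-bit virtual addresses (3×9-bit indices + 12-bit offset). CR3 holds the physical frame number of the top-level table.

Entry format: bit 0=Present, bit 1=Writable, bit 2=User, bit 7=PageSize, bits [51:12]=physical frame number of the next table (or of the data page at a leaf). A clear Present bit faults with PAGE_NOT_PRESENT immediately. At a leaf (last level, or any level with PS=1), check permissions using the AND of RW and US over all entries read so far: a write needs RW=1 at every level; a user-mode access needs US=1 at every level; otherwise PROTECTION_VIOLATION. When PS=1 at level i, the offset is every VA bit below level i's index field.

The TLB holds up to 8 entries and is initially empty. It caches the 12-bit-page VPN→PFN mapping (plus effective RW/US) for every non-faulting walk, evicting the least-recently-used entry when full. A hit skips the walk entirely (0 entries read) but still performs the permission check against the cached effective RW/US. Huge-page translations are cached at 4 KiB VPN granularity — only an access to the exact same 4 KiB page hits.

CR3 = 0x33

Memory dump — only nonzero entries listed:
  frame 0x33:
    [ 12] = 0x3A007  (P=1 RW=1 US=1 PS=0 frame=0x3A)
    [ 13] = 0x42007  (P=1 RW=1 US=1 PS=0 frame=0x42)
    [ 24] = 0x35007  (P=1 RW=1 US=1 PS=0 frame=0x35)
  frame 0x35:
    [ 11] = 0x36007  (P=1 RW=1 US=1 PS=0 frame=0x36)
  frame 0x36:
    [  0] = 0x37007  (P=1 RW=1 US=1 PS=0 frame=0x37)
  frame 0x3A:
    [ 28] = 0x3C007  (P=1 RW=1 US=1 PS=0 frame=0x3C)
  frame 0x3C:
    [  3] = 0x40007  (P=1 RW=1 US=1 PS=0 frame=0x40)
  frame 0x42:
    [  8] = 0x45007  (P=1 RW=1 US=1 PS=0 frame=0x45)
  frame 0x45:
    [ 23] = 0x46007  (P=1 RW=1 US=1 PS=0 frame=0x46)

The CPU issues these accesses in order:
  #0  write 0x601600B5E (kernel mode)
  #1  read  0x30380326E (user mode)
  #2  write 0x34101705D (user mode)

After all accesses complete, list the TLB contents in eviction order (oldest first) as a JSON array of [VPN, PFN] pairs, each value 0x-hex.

Walk each access:
#0 VA=0x601600B5E (w,kernel):
  lvl0: tbl 0x33, slot 24 ⇒ 0x35007 (P1/RW1/US1/PS0)
  lvl1: tbl 0x35, slot 11 ⇒ 0x36007 (P1/RW1/US1/PS0)
  lvl2: tbl 0x36, slot 0 ⇒ 0x37007 (P1/RW1/US1/PS0)
  ✓ 0x37B5E  — 3 lookups
#1 VA=0x30380326E (r,user):
  lvl0: tbl 0x33, slot 12 ⇒ 0x3A007 (P1/RW1/US1/PS0)
  lvl1: tbl 0x3A, slot 28 ⇒ 0x3C007 (P1/RW1/US1/PS0)
  lvl2: tbl 0x3C, slot 3 ⇒ 0x40007 (P1/RW1/US1/PS0)
  ✓ 0x4026E  — 3 lookups
#2 VA=0x34101705D (w,user):
  lvl0: tbl 0x33, slot 13 ⇒ 0x42007 (P1/RW1/US1/PS0)
  lvl1: tbl 0x42, slot 8 ⇒ 0x45007 (P1/RW1/US1/PS0)
  lvl2: tbl 0x45, slot 23 ⇒ 0x46007 (P1/RW1/US1/PS0)
  ✓ 0x4605D  — 3 lookups

TLB: [["0x601600", "0x37"], ["0x303803", "0x40"], ["0x341017", "0x46"]]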